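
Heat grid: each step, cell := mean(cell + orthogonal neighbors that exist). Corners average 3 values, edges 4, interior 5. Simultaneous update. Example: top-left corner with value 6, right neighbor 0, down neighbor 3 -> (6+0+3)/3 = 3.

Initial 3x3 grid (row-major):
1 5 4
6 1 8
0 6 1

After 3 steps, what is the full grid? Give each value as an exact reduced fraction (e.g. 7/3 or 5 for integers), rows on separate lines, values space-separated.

After step 1:
  4 11/4 17/3
  2 26/5 7/2
  4 2 5
After step 2:
  35/12 1057/240 143/36
  19/5 309/100 581/120
  8/3 81/20 7/2
After step 3:
  2669/720 51779/14400 9517/2160
  1871/600 24223/6000 27727/7200
  631/180 499/150 1487/360

Answer: 2669/720 51779/14400 9517/2160
1871/600 24223/6000 27727/7200
631/180 499/150 1487/360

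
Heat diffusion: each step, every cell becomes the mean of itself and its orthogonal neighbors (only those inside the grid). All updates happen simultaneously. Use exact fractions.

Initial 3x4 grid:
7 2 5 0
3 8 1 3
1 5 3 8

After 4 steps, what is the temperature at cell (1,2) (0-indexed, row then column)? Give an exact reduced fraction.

Step 1: cell (1,2) = 4
Step 2: cell (1,2) = 341/100
Step 3: cell (1,2) = 2893/750
Step 4: cell (1,2) = 82471/22500
Full grid after step 4:
  60349/14400 4363/1125 196579/54000 53677/16200
  389141/96000 487237/120000 82471/22500 778331/216000
  59149/14400 142241/36000 427283/108000 30251/8100

Answer: 82471/22500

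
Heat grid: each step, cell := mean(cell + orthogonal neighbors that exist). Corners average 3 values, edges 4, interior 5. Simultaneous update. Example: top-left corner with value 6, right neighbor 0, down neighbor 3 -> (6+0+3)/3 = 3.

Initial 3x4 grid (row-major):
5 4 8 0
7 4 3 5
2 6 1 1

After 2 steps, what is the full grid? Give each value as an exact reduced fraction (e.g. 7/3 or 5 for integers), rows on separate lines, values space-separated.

After step 1:
  16/3 21/4 15/4 13/3
  9/2 24/5 21/5 9/4
  5 13/4 11/4 7/3
After step 2:
  181/36 287/60 263/60 31/9
  589/120 22/5 71/20 787/240
  17/4 79/20 47/15 22/9

Answer: 181/36 287/60 263/60 31/9
589/120 22/5 71/20 787/240
17/4 79/20 47/15 22/9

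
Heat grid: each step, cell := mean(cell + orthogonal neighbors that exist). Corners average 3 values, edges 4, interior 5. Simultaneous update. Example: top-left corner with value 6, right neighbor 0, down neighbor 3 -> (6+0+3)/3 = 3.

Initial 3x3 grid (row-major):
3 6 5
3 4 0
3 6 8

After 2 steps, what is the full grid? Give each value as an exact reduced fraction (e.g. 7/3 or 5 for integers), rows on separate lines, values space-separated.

Answer: 47/12 479/120 149/36
301/80 421/100 983/240
25/6 1063/240 85/18

Derivation:
After step 1:
  4 9/2 11/3
  13/4 19/5 17/4
  4 21/4 14/3
After step 2:
  47/12 479/120 149/36
  301/80 421/100 983/240
  25/6 1063/240 85/18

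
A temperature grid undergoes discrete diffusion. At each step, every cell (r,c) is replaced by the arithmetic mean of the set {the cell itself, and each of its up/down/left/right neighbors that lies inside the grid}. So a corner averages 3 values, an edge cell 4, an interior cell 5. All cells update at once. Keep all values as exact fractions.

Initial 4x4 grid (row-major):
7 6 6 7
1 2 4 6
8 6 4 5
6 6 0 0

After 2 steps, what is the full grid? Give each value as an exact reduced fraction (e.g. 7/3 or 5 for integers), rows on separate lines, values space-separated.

Answer: 173/36 73/15 163/30 211/36
1093/240 463/100 93/20 1199/240
1297/240 451/100 393/100 883/240
197/36 283/60 187/60 95/36

Derivation:
After step 1:
  14/3 21/4 23/4 19/3
  9/2 19/5 22/5 11/2
  21/4 26/5 19/5 15/4
  20/3 9/2 5/2 5/3
After step 2:
  173/36 73/15 163/30 211/36
  1093/240 463/100 93/20 1199/240
  1297/240 451/100 393/100 883/240
  197/36 283/60 187/60 95/36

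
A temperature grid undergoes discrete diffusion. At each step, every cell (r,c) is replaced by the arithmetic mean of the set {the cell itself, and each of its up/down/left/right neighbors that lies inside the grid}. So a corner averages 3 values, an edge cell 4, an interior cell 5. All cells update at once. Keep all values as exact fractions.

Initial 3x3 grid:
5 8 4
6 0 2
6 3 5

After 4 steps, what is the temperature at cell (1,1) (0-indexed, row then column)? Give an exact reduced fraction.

Answer: 1462339/360000

Derivation:
Step 1: cell (1,1) = 19/5
Step 2: cell (1,1) = 371/100
Step 3: cell (1,1) = 25037/6000
Step 4: cell (1,1) = 1462339/360000
Full grid after step 4:
  294083/64800 1256149/288000 129929/32400
  3843947/864000 1462339/360000 1112899/288000
  180547/43200 1712161/432000 473191/129600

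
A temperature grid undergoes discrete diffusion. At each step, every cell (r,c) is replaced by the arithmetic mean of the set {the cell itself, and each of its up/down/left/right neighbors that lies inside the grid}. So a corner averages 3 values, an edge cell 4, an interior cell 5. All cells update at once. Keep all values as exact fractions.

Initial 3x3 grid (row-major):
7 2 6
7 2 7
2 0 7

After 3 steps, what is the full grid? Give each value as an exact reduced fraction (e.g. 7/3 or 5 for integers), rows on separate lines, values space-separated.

After step 1:
  16/3 17/4 5
  9/2 18/5 11/2
  3 11/4 14/3
After step 2:
  169/36 1091/240 59/12
  493/120 103/25 563/120
  41/12 841/240 155/36
After step 3:
  9611/2160 65797/14400 3397/720
  29411/7200 2097/500 32461/7200
  2647/720 55247/14400 9001/2160

Answer: 9611/2160 65797/14400 3397/720
29411/7200 2097/500 32461/7200
2647/720 55247/14400 9001/2160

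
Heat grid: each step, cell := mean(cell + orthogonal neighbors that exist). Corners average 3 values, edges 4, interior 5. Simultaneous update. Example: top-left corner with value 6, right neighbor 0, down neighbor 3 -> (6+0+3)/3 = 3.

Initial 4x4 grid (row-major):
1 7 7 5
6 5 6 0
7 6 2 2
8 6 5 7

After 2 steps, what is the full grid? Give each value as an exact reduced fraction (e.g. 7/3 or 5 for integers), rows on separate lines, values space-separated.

After step 1:
  14/3 5 25/4 4
  19/4 6 4 13/4
  27/4 26/5 21/5 11/4
  7 25/4 5 14/3
After step 2:
  173/36 263/48 77/16 9/2
  133/24 499/100 237/50 7/2
  237/40 142/25 423/100 223/60
  20/3 469/80 1207/240 149/36

Answer: 173/36 263/48 77/16 9/2
133/24 499/100 237/50 7/2
237/40 142/25 423/100 223/60
20/3 469/80 1207/240 149/36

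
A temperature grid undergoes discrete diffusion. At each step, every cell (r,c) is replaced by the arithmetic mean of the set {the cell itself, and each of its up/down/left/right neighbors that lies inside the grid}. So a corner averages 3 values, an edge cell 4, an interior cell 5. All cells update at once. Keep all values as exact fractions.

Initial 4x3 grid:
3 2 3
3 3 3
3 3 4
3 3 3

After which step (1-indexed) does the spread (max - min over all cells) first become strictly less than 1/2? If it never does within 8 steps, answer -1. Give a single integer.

Answer: 3

Derivation:
Step 1: max=10/3, min=8/3, spread=2/3
Step 2: max=391/120, min=653/240, spread=43/80
Step 3: max=3451/1080, min=6043/2160, spread=859/2160
  -> spread < 1/2 first at step 3
Step 4: max=20333/6480, min=74149/25920, spread=7183/25920
Step 5: max=606731/194400, min=4475471/1555200, spread=378377/1555200
Step 6: max=2254771/729000, min=271236133/93312000, spread=3474911/18662400
Step 7: max=1076991817/349920000, min=16359858767/5598720000, spread=174402061/1119744000
Step 8: max=32144036509/10497600000, min=986932576813/335923200000, spread=1667063659/13436928000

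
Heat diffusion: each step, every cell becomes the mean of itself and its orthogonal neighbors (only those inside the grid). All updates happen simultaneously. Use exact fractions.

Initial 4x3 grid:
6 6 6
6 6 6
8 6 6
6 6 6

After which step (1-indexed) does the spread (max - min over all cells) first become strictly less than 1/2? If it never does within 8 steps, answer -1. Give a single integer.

Answer: 3

Derivation:
Step 1: max=20/3, min=6, spread=2/3
Step 2: max=391/60, min=6, spread=31/60
Step 3: max=3451/540, min=6, spread=211/540
  -> spread < 1/2 first at step 3
Step 4: max=340897/54000, min=5447/900, spread=14077/54000
Step 5: max=3056407/486000, min=327683/54000, spread=5363/24300
Step 6: max=91220809/14580000, min=182869/30000, spread=93859/583200
Step 7: max=5459074481/874800000, min=296936467/48600000, spread=4568723/34992000
Step 8: max=326708435629/52488000000, min=8929618889/1458000000, spread=8387449/83980800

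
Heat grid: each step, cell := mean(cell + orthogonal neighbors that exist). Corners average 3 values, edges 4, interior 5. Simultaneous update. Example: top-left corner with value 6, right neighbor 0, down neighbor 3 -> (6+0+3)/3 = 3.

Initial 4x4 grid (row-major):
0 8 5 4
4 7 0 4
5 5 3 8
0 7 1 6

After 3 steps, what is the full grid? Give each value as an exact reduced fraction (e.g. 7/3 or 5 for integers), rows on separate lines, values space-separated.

Answer: 3101/720 427/96 6157/1440 4639/1080
517/120 8523/2000 13057/3000 6121/1440
2393/600 1077/250 8371/2000 10807/2400
361/90 1189/300 1309/300 3173/720

Derivation:
After step 1:
  4 5 17/4 13/3
  4 24/5 19/5 4
  7/2 27/5 17/5 21/4
  4 13/4 17/4 5
After step 2:
  13/3 361/80 1043/240 151/36
  163/40 23/5 81/20 1043/240
  169/40 407/100 221/50 353/80
  43/12 169/40 159/40 29/6
After step 3:
  3101/720 427/96 6157/1440 4639/1080
  517/120 8523/2000 13057/3000 6121/1440
  2393/600 1077/250 8371/2000 10807/2400
  361/90 1189/300 1309/300 3173/720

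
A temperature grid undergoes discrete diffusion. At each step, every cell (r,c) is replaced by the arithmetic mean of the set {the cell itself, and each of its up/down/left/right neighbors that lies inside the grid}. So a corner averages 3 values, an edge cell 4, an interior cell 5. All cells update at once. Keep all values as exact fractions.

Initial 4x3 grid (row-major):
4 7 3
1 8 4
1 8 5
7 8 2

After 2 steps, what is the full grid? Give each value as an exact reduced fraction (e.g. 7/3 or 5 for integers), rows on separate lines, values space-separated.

Answer: 13/3 593/120 91/18
347/80 128/25 1201/240
229/48 537/100 83/16
95/18 271/48 16/3

Derivation:
After step 1:
  4 11/2 14/3
  7/2 28/5 5
  17/4 6 19/4
  16/3 25/4 5
After step 2:
  13/3 593/120 91/18
  347/80 128/25 1201/240
  229/48 537/100 83/16
  95/18 271/48 16/3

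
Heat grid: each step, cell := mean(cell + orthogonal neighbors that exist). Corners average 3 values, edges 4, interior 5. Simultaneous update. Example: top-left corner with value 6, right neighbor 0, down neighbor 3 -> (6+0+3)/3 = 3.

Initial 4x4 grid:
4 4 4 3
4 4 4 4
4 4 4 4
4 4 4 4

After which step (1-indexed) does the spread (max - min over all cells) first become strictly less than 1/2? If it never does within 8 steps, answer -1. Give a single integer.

Answer: 1

Derivation:
Step 1: max=4, min=11/3, spread=1/3
  -> spread < 1/2 first at step 1
Step 2: max=4, min=67/18, spread=5/18
Step 3: max=4, min=823/216, spread=41/216
Step 4: max=4, min=24877/6480, spread=1043/6480
Step 5: max=4, min=752047/194400, spread=25553/194400
Step 6: max=71921/18000, min=22656541/5832000, spread=645863/5832000
Step 7: max=479029/120000, min=682198309/174960000, spread=16225973/174960000
Step 8: max=215299/54000, min=20517722017/5248800000, spread=409340783/5248800000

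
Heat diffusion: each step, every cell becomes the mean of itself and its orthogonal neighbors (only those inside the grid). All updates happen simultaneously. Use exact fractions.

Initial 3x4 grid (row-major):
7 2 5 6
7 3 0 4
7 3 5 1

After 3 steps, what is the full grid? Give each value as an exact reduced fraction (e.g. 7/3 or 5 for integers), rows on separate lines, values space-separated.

Answer: 1019/216 7811/1800 1453/400 901/240
743/150 7989/2000 2719/750 46783/14400
2051/432 30319/7200 23279/7200 3517/1080

Derivation:
After step 1:
  16/3 17/4 13/4 5
  6 3 17/5 11/4
  17/3 9/2 9/4 10/3
After step 2:
  187/36 95/24 159/40 11/3
  5 423/100 293/100 869/240
  97/18 185/48 809/240 25/9
After step 3:
  1019/216 7811/1800 1453/400 901/240
  743/150 7989/2000 2719/750 46783/14400
  2051/432 30319/7200 23279/7200 3517/1080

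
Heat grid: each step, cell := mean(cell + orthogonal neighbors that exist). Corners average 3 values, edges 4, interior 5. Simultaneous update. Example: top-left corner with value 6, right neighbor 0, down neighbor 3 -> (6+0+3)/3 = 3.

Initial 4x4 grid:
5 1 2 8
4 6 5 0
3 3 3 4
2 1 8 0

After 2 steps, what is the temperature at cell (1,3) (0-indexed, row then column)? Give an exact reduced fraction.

Step 1: cell (1,3) = 17/4
Step 2: cell (1,3) = 47/15
Full grid after step 2:
  34/9 439/120 421/120 139/36
  439/120 91/25 397/100 47/15
  127/40 181/50 63/20 73/20
  17/6 117/40 151/40 35/12

Answer: 47/15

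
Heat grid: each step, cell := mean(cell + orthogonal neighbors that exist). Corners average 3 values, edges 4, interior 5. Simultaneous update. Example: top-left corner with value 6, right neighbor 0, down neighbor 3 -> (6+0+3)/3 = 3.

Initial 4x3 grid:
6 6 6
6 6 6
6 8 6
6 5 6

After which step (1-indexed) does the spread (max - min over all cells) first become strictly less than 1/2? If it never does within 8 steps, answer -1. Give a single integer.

Step 1: max=13/2, min=17/3, spread=5/6
Step 2: max=637/100, min=1427/240, spread=509/1200
  -> spread < 1/2 first at step 2
Step 3: max=776/125, min=1211/200, spread=153/1000
Step 4: max=2224297/360000, min=7309/1200, spread=31597/360000
Step 5: max=19925177/3240000, min=1465357/240000, spread=57143/1296000
Step 6: max=7961010457/1296000000, min=39640661/6480000, spread=10959419/432000000
Step 7: max=71573536487/11664000000, min=15866442451/2592000000, spread=69818183/4665600000
Step 8: max=28620830085217/4665600000000, min=142881598741/23328000000, spread=44510337017/4665600000000

Answer: 2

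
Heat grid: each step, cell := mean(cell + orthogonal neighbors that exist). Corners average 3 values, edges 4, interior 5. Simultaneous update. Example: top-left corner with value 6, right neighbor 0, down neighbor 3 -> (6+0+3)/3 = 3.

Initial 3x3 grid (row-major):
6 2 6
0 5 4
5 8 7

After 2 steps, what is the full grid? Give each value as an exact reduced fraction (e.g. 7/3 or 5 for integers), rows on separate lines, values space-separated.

After step 1:
  8/3 19/4 4
  4 19/5 11/2
  13/3 25/4 19/3
After step 2:
  137/36 913/240 19/4
  37/10 243/50 589/120
  175/36 1243/240 217/36

Answer: 137/36 913/240 19/4
37/10 243/50 589/120
175/36 1243/240 217/36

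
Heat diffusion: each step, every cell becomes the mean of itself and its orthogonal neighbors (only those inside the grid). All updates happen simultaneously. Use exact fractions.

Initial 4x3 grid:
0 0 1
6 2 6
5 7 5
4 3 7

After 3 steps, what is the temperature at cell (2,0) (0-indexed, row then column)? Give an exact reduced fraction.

Step 1: cell (2,0) = 11/2
Step 2: cell (2,0) = 343/80
Step 3: cell (2,0) = 10837/2400
Full grid after step 3:
  967/360 35047/14400 3091/1080
  2649/800 22163/6000 25691/7200
  10837/2400 8831/2000 11687/2400
  208/45 24239/4800 299/60

Answer: 10837/2400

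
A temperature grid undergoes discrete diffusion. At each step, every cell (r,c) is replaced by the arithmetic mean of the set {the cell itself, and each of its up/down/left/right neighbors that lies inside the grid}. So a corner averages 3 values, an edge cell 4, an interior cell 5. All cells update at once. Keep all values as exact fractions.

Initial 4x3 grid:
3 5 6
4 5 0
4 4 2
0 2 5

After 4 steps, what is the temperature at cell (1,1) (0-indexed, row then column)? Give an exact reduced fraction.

Answer: 258679/72000

Derivation:
Step 1: cell (1,1) = 18/5
Step 2: cell (1,1) = 19/5
Step 3: cell (1,1) = 4289/1200
Step 4: cell (1,1) = 258679/72000
Full grid after step 4:
  33563/8640 659429/172800 97189/25920
  25831/7200 258679/72000 75193/21600
  23057/7200 75713/24000 7619/2400
  25223/8640 168971/57600 25403/8640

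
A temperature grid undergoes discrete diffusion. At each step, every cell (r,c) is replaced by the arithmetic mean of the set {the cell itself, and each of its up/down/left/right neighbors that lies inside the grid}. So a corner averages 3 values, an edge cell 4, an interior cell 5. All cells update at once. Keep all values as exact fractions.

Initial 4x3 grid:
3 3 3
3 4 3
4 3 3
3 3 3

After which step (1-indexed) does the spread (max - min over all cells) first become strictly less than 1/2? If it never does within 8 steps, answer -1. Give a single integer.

Step 1: max=7/2, min=3, spread=1/2
Step 2: max=809/240, min=3, spread=89/240
  -> spread < 1/2 first at step 2
Step 3: max=7907/2400, min=2489/800, spread=11/60
Step 4: max=703547/216000, min=67417/21600, spread=29377/216000
Step 5: max=874171/270000, min=1704517/540000, spread=1753/21600
Step 6: max=18547807/5760000, min=122978041/38880000, spread=71029/1244160
Step 7: max=12502716229/3888000000, min=7407423619/2332800000, spread=7359853/182250000
Step 8: max=66562144567/20736000000, min=148337335807/46656000000, spread=45679663/1492992000

Answer: 2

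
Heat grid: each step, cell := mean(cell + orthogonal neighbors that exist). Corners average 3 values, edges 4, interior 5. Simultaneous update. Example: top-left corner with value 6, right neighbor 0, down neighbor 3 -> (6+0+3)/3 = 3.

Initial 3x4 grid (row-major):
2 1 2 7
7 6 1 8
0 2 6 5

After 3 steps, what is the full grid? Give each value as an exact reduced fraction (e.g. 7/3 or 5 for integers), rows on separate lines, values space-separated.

After step 1:
  10/3 11/4 11/4 17/3
  15/4 17/5 23/5 21/4
  3 7/2 7/2 19/3
After step 2:
  59/18 367/120 473/120 41/9
  809/240 18/5 39/10 437/80
  41/12 67/20 269/60 181/36
After step 3:
  6989/2160 1249/360 1391/360 10051/2160
  9839/2880 4147/1200 1711/400 4547/960
  811/240 297/80 3017/720 10781/2160

Answer: 6989/2160 1249/360 1391/360 10051/2160
9839/2880 4147/1200 1711/400 4547/960
811/240 297/80 3017/720 10781/2160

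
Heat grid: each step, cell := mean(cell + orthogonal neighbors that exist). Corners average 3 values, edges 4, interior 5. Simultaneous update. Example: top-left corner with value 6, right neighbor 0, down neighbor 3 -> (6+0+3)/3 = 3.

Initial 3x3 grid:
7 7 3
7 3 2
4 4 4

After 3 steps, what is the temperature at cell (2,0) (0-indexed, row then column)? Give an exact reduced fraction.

Step 1: cell (2,0) = 5
Step 2: cell (2,0) = 14/3
Step 3: cell (2,0) = 143/30
Full grid after step 3:
  1309/240 961/200 773/180
  24239/4800 6851/1500 13873/3600
  143/30 59467/14400 8111/2160

Answer: 143/30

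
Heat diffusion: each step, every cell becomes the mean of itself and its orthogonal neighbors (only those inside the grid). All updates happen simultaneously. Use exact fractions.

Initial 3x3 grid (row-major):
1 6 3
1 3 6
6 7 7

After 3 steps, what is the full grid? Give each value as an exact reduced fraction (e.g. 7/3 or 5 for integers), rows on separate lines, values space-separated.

Answer: 1879/540 55157/14400 202/45
54607/14400 4489/1000 70307/14400
4853/1080 71107/14400 5903/1080

Derivation:
After step 1:
  8/3 13/4 5
  11/4 23/5 19/4
  14/3 23/4 20/3
After step 2:
  26/9 931/240 13/3
  881/240 211/50 1261/240
  79/18 1301/240 103/18
After step 3:
  1879/540 55157/14400 202/45
  54607/14400 4489/1000 70307/14400
  4853/1080 71107/14400 5903/1080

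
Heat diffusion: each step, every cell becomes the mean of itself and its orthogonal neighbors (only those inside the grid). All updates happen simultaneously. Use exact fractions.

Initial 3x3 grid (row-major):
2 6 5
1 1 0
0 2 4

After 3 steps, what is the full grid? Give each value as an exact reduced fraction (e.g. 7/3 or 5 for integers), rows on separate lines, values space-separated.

After step 1:
  3 7/2 11/3
  1 2 5/2
  1 7/4 2
After step 2:
  5/2 73/24 29/9
  7/4 43/20 61/24
  5/4 27/16 25/12
After step 3:
  175/72 3929/1440 317/108
  153/80 2681/1200 3599/1440
  25/16 1721/960 101/48

Answer: 175/72 3929/1440 317/108
153/80 2681/1200 3599/1440
25/16 1721/960 101/48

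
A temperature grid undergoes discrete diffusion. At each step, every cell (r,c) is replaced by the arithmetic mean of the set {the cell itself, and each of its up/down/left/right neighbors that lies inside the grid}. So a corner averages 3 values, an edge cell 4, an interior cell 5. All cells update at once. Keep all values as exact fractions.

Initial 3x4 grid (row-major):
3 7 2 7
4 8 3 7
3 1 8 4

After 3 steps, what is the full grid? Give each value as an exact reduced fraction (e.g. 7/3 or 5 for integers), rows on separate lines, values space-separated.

Answer: 9781/2160 35257/7200 35777/7200 716/135
32087/7200 27251/6000 1936/375 74789/14400
4403/1080 8233/1800 17401/3600 11561/2160

Derivation:
After step 1:
  14/3 5 19/4 16/3
  9/2 23/5 28/5 21/4
  8/3 5 4 19/3
After step 2:
  85/18 1141/240 1241/240 46/9
  493/120 247/50 121/25 1351/240
  73/18 61/15 157/30 187/36
After step 3:
  9781/2160 35257/7200 35777/7200 716/135
  32087/7200 27251/6000 1936/375 74789/14400
  4403/1080 8233/1800 17401/3600 11561/2160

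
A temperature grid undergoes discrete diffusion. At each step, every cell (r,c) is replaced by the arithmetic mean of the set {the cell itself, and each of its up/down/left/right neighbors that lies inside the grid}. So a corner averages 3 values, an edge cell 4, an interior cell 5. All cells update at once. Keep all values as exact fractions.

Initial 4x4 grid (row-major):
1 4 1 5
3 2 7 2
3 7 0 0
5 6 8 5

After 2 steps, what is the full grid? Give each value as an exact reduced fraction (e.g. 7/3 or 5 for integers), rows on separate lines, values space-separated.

After step 1:
  8/3 2 17/4 8/3
  9/4 23/5 12/5 7/2
  9/2 18/5 22/5 7/4
  14/3 13/2 19/4 13/3
After step 2:
  83/36 811/240 679/240 125/36
  841/240 297/100 383/100 619/240
  901/240 118/25 169/50 839/240
  47/9 1171/240 1199/240 65/18

Answer: 83/36 811/240 679/240 125/36
841/240 297/100 383/100 619/240
901/240 118/25 169/50 839/240
47/9 1171/240 1199/240 65/18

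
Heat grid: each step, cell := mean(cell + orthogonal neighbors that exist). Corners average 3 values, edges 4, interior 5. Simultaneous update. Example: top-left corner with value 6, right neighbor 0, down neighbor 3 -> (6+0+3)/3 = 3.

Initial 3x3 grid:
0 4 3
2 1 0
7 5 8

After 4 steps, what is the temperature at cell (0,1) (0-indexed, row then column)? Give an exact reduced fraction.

Step 1: cell (0,1) = 2
Step 2: cell (0,1) = 131/60
Step 3: cell (0,1) = 4421/1800
Step 4: cell (0,1) = 565649/216000
Full grid after step 4:
  57073/21600 565649/216000 88297/32400
  1323923/432000 1124827/360000 678649/216000
  460913/129600 1041157/288000 468463/129600

Answer: 565649/216000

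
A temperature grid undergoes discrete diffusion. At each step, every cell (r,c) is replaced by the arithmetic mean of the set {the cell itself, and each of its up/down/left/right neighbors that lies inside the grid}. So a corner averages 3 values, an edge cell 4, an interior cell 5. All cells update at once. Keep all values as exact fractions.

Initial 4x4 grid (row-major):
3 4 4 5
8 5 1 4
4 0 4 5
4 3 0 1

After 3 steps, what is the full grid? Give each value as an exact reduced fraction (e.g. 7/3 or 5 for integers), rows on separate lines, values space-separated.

After step 1:
  5 4 7/2 13/3
  5 18/5 18/5 15/4
  4 16/5 2 7/2
  11/3 7/4 2 2
After step 2:
  14/3 161/40 463/120 139/36
  22/5 97/25 329/100 911/240
  119/30 291/100 143/50 45/16
  113/36 637/240 31/16 5/2
After step 3:
  1571/360 1643/400 13531/3600 8291/2160
  2537/600 3701/1000 21221/6000 24767/7200
  6487/1800 781/240 1381/500 7181/2400
  7027/2160 19153/7200 5971/2400 29/12

Answer: 1571/360 1643/400 13531/3600 8291/2160
2537/600 3701/1000 21221/6000 24767/7200
6487/1800 781/240 1381/500 7181/2400
7027/2160 19153/7200 5971/2400 29/12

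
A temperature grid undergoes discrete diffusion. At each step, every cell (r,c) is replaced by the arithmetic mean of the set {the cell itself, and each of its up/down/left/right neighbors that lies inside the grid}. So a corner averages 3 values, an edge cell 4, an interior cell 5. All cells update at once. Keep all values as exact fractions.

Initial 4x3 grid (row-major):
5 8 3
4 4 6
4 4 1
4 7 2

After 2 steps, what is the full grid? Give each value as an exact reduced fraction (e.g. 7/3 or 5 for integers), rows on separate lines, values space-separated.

After step 1:
  17/3 5 17/3
  17/4 26/5 7/2
  4 4 13/4
  5 17/4 10/3
After step 2:
  179/36 323/60 85/18
  1147/240 439/100 1057/240
  69/16 207/50 169/48
  53/12 199/48 65/18

Answer: 179/36 323/60 85/18
1147/240 439/100 1057/240
69/16 207/50 169/48
53/12 199/48 65/18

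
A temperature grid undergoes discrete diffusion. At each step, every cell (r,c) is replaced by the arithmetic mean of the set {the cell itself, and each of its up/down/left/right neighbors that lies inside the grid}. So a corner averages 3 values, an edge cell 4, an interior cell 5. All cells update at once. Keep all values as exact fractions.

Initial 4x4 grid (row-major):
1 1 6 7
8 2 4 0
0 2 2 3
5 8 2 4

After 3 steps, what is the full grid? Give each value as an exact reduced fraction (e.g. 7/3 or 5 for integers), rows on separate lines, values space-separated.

Answer: 3457/1080 1141/360 6497/1800 7823/2160
2237/720 9787/3000 761/240 24353/7200
12769/3600 157/48 1591/500 7219/2400
8183/2160 26603/7200 7969/2400 563/180

Derivation:
After step 1:
  10/3 5/2 9/2 13/3
  11/4 17/5 14/5 7/2
  15/4 14/5 13/5 9/4
  13/3 17/4 4 3
After step 2:
  103/36 103/30 53/15 37/9
  397/120 57/20 84/25 773/240
  409/120 84/25 289/100 227/80
  37/9 923/240 277/80 37/12
After step 3:
  3457/1080 1141/360 6497/1800 7823/2160
  2237/720 9787/3000 761/240 24353/7200
  12769/3600 157/48 1591/500 7219/2400
  8183/2160 26603/7200 7969/2400 563/180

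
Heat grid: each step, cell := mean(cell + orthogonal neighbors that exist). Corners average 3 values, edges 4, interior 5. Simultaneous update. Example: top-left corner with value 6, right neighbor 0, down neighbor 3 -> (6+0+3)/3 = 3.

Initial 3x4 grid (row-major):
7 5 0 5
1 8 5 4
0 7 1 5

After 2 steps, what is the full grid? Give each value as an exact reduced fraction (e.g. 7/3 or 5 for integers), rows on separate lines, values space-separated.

Answer: 40/9 1097/240 307/80 23/6
81/20 109/25 109/25 881/240
32/9 491/120 463/120 151/36

Derivation:
After step 1:
  13/3 5 15/4 3
  4 26/5 18/5 19/4
  8/3 4 9/2 10/3
After step 2:
  40/9 1097/240 307/80 23/6
  81/20 109/25 109/25 881/240
  32/9 491/120 463/120 151/36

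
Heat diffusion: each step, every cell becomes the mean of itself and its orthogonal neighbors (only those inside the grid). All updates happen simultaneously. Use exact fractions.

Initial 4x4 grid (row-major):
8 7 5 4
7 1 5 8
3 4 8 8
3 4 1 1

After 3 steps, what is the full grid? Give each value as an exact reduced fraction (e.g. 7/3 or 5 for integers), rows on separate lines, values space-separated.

After step 1:
  22/3 21/4 21/4 17/3
  19/4 24/5 27/5 25/4
  17/4 4 26/5 25/4
  10/3 3 7/2 10/3
After step 2:
  52/9 679/120 647/120 103/18
  317/60 121/25 269/50 707/120
  49/12 17/4 487/100 631/120
  127/36 83/24 451/120 157/36
After step 3:
  6019/1080 19501/3600 19937/3600 3061/540
  8993/1800 15247/3000 1978/375 20027/3600
  1543/360 12901/3000 1411/300 18343/3600
  797/216 2699/720 14803/3600 602/135

Answer: 6019/1080 19501/3600 19937/3600 3061/540
8993/1800 15247/3000 1978/375 20027/3600
1543/360 12901/3000 1411/300 18343/3600
797/216 2699/720 14803/3600 602/135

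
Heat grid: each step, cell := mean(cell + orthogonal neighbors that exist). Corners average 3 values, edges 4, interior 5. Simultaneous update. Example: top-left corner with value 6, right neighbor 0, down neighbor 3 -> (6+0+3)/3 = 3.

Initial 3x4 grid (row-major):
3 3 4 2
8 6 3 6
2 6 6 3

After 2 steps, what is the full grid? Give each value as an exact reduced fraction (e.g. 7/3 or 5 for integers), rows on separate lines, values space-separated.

After step 1:
  14/3 4 3 4
  19/4 26/5 5 7/2
  16/3 5 9/2 5
After step 2:
  161/36 253/60 4 7/2
  399/80 479/100 106/25 35/8
  181/36 601/120 39/8 13/3

Answer: 161/36 253/60 4 7/2
399/80 479/100 106/25 35/8
181/36 601/120 39/8 13/3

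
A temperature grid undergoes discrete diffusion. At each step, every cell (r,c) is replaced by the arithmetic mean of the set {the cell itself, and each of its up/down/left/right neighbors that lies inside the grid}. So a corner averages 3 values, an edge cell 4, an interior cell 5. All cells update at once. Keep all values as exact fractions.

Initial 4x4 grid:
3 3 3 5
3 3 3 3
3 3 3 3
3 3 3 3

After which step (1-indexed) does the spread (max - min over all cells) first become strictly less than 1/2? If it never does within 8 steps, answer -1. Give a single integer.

Step 1: max=11/3, min=3, spread=2/3
Step 2: max=32/9, min=3, spread=5/9
Step 3: max=365/108, min=3, spread=41/108
  -> spread < 1/2 first at step 3
Step 4: max=10763/3240, min=3, spread=1043/3240
Step 5: max=317153/97200, min=3, spread=25553/97200
Step 6: max=9419459/2916000, min=27079/9000, spread=645863/2916000
Step 7: max=280081691/87480000, min=180971/60000, spread=16225973/87480000
Step 8: max=8350677983/2624400000, min=81701/27000, spread=409340783/2624400000

Answer: 3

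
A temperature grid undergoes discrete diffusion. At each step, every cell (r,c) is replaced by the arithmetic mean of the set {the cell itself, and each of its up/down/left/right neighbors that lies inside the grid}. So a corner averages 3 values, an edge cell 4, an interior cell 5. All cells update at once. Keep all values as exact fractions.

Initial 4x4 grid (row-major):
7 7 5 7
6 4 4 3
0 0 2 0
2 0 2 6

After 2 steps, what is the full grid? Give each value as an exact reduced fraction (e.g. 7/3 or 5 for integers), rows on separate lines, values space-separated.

Answer: 50/9 671/120 201/40 19/4
1027/240 19/5 373/100 297/80
487/240 2 233/100 631/240
11/9 161/120 233/120 95/36

Derivation:
After step 1:
  20/3 23/4 23/4 5
  17/4 21/5 18/5 7/2
  2 6/5 8/5 11/4
  2/3 1 5/2 8/3
After step 2:
  50/9 671/120 201/40 19/4
  1027/240 19/5 373/100 297/80
  487/240 2 233/100 631/240
  11/9 161/120 233/120 95/36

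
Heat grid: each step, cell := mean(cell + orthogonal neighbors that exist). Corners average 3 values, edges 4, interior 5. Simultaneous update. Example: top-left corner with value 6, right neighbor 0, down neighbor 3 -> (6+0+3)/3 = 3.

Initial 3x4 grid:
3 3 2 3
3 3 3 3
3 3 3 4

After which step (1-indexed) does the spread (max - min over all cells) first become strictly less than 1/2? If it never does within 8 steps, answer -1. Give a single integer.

Step 1: max=10/3, min=8/3, spread=2/3
Step 2: max=59/18, min=329/120, spread=193/360
Step 3: max=3379/1080, min=3433/1200, spread=2893/10800
  -> spread < 1/2 first at step 3
Step 4: max=401221/129600, min=156259/54000, spread=130997/648000
Step 5: max=23720489/7776000, min=6302969/2160000, spread=5149003/38880000
Step 6: max=1415248111/466560000, min=57083539/19440000, spread=1809727/18662400
Step 7: max=84433353749/27993600000, min=5727765191/1944000000, spread=9767674993/139968000000
Step 8: max=5050926944191/1679616000000, min=51657647071/17496000000, spread=734342603/13436928000

Answer: 3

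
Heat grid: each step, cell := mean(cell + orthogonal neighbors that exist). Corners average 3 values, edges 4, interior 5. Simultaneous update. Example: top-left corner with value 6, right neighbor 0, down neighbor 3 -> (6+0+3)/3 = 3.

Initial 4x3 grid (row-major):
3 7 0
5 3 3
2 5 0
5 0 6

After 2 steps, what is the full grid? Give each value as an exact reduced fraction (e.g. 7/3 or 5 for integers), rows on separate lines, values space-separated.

Answer: 23/6 971/240 97/36
171/40 73/25 97/30
71/24 367/100 9/4
127/36 31/12 19/6

Derivation:
After step 1:
  5 13/4 10/3
  13/4 23/5 3/2
  17/4 2 7/2
  7/3 4 2
After step 2:
  23/6 971/240 97/36
  171/40 73/25 97/30
  71/24 367/100 9/4
  127/36 31/12 19/6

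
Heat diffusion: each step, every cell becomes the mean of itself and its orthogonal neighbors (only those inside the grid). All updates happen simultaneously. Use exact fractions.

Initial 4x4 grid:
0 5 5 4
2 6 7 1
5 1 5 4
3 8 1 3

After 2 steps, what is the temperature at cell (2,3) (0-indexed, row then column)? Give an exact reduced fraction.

Answer: 811/240

Derivation:
Step 1: cell (2,3) = 13/4
Step 2: cell (2,3) = 811/240
Full grid after step 2:
  115/36 947/240 1043/240 151/36
  47/15 17/4 437/100 923/240
  49/12 94/25 209/50 811/240
  34/9 107/24 413/120 61/18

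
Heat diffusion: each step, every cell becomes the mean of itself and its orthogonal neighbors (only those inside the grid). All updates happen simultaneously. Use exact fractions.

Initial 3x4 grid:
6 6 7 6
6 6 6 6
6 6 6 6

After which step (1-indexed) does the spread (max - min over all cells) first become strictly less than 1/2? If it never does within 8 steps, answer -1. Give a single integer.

Step 1: max=19/3, min=6, spread=1/3
  -> spread < 1/2 first at step 1
Step 2: max=751/120, min=6, spread=31/120
Step 3: max=6691/1080, min=6, spread=211/1080
Step 4: max=664897/108000, min=10847/1800, spread=14077/108000
Step 5: max=5972407/972000, min=651683/108000, spread=5363/48600
Step 6: max=178700809/29160000, min=362869/60000, spread=93859/1166400
Step 7: max=10707874481/1749600000, min=588536467/97200000, spread=4568723/69984000
Step 8: max=641636435629/104976000000, min=17677618889/2916000000, spread=8387449/167961600

Answer: 1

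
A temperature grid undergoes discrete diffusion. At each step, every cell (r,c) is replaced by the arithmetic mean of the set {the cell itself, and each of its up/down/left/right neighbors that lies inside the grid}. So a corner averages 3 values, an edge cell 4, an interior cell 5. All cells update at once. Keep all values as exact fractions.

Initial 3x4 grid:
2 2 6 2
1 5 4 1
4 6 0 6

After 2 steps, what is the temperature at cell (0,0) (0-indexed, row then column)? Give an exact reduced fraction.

Step 1: cell (0,0) = 5/3
Step 2: cell (0,0) = 101/36
Full grid after step 2:
  101/36 751/240 269/80 13/4
  179/60 173/50 351/100 707/240
  125/36 901/240 797/240 115/36

Answer: 101/36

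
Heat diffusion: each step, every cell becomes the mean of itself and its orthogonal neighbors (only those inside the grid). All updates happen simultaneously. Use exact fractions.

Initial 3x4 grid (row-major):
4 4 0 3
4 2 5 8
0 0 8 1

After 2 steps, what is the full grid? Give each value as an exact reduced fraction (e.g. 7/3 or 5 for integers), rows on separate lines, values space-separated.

After step 1:
  4 5/2 3 11/3
  5/2 3 23/5 17/4
  4/3 5/2 7/2 17/3
After step 2:
  3 25/8 413/120 131/36
  65/24 151/50 367/100 1091/240
  19/9 31/12 61/15 161/36

Answer: 3 25/8 413/120 131/36
65/24 151/50 367/100 1091/240
19/9 31/12 61/15 161/36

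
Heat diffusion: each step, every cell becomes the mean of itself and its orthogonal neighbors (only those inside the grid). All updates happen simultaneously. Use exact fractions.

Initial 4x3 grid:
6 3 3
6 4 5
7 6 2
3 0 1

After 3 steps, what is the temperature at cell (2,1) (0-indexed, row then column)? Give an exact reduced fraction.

Answer: 22313/6000

Derivation:
Step 1: cell (2,1) = 19/5
Step 2: cell (2,1) = 201/50
Step 3: cell (2,1) = 22313/6000
Full grid after step 3:
  3491/720 7819/1800 538/135
  3829/800 26263/6000 6709/1800
  31781/7200 22313/6000 1317/400
  7943/2160 23021/7200 953/360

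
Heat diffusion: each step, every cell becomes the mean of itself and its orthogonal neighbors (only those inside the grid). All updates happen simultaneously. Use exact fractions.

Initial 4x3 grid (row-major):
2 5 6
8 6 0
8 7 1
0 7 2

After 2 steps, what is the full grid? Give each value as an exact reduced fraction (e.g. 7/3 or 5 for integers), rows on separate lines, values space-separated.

After step 1:
  5 19/4 11/3
  6 26/5 13/4
  23/4 29/5 5/2
  5 4 10/3
After step 2:
  21/4 1117/240 35/9
  439/80 5 877/240
  451/80 93/20 893/240
  59/12 68/15 59/18

Answer: 21/4 1117/240 35/9
439/80 5 877/240
451/80 93/20 893/240
59/12 68/15 59/18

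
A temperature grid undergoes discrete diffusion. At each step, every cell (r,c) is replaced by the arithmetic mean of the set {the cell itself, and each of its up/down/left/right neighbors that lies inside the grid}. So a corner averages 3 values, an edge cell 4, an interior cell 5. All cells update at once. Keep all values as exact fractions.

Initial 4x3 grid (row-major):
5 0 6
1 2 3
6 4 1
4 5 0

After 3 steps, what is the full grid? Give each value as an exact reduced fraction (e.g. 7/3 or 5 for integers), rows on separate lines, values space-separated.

After step 1:
  2 13/4 3
  7/2 2 3
  15/4 18/5 2
  5 13/4 2
After step 2:
  35/12 41/16 37/12
  45/16 307/100 5/2
  317/80 73/25 53/20
  4 277/80 29/12
After step 3:
  199/72 4653/1600 391/144
  7657/2400 2773/1000 3391/1200
  2739/800 3213/1000 1573/600
  457/120 15359/4800 2047/720

Answer: 199/72 4653/1600 391/144
7657/2400 2773/1000 3391/1200
2739/800 3213/1000 1573/600
457/120 15359/4800 2047/720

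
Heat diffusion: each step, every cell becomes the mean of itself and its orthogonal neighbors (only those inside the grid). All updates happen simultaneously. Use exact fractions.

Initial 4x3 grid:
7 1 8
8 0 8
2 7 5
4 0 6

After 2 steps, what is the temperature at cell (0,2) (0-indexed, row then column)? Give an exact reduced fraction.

Answer: 179/36

Derivation:
Step 1: cell (0,2) = 17/3
Step 2: cell (0,2) = 179/36
Full grid after step 2:
  163/36 99/20 179/36
  589/120 211/50 1333/240
  143/40 118/25 1093/240
  23/6 763/240 173/36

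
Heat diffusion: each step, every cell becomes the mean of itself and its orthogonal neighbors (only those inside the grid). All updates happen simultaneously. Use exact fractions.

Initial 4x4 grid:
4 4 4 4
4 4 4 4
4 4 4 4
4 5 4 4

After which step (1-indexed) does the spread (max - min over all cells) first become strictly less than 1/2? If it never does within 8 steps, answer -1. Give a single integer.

Step 1: max=13/3, min=4, spread=1/3
  -> spread < 1/2 first at step 1
Step 2: max=511/120, min=4, spread=31/120
Step 3: max=4531/1080, min=4, spread=211/1080
Step 4: max=448843/108000, min=4, spread=16843/108000
Step 5: max=4026643/972000, min=36079/9000, spread=130111/972000
Step 6: max=120282367/29160000, min=2167159/540000, spread=3255781/29160000
Step 7: max=3599553691/874800000, min=2171107/540000, spread=82360351/874800000
Step 8: max=107727316891/26244000000, min=391306441/97200000, spread=2074577821/26244000000

Answer: 1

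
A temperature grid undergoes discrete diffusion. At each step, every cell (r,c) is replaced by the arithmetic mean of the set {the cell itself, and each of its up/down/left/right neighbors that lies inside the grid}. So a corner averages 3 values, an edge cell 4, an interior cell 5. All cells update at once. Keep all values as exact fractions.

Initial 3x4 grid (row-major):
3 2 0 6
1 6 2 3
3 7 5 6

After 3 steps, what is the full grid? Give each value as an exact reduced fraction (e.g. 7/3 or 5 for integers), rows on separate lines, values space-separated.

Answer: 1021/360 7111/2400 2507/800 1187/360
48461/14400 21049/6000 22189/6000 55361/14400
4163/1080 29833/7200 31063/7200 4661/1080

Derivation:
After step 1:
  2 11/4 5/2 3
  13/4 18/5 16/5 17/4
  11/3 21/4 5 14/3
After step 2:
  8/3 217/80 229/80 13/4
  751/240 361/100 371/100 907/240
  73/18 1051/240 1087/240 167/36
After step 3:
  1021/360 7111/2400 2507/800 1187/360
  48461/14400 21049/6000 22189/6000 55361/14400
  4163/1080 29833/7200 31063/7200 4661/1080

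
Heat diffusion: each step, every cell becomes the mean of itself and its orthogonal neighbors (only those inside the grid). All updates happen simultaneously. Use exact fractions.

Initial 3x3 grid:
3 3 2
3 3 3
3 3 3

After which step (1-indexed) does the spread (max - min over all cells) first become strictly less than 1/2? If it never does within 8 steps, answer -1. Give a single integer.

Answer: 1

Derivation:
Step 1: max=3, min=8/3, spread=1/3
  -> spread < 1/2 first at step 1
Step 2: max=3, min=49/18, spread=5/18
Step 3: max=3, min=607/216, spread=41/216
Step 4: max=1069/360, min=36749/12960, spread=347/2592
Step 5: max=10643/3600, min=2225863/777600, spread=2921/31104
Step 6: max=1270517/432000, min=134139461/46656000, spread=24611/373248
Step 7: max=28503259/9720000, min=8079357967/2799360000, spread=207329/4478976
Step 8: max=1516398401/518400000, min=485854847549/167961600000, spread=1746635/53747712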